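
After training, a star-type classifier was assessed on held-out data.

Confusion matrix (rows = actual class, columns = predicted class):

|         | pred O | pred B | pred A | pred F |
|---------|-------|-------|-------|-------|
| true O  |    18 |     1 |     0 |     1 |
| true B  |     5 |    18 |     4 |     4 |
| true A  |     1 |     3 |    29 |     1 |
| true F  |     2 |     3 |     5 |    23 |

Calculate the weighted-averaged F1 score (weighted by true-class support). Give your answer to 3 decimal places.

Per-class F1 score (2·TP/(2·TP+FP+FN)):
  O: TP=18, FP=5+1+2=8, FN=1+0+1=2 → 36/46 = 0.7826
  B: TP=18, FP=1+3+3=7, FN=5+4+4=13 → 36/56 = 0.6429
  A: TP=29, FP=0+4+5=9, FN=1+3+1=5 → 58/72 = 0.8056
  F: TP=23, FP=1+4+1=6, FN=2+3+5=10 → 46/62 = 0.7419
Weighted-F1 score = Σ (supportᵢ/N)·F1 scoreᵢ with N=118: (20/118)·0.7826 + (31/118)·0.6429 + (34/118)·0.8056 + (33/118)·0.7419 = 0.741

0.741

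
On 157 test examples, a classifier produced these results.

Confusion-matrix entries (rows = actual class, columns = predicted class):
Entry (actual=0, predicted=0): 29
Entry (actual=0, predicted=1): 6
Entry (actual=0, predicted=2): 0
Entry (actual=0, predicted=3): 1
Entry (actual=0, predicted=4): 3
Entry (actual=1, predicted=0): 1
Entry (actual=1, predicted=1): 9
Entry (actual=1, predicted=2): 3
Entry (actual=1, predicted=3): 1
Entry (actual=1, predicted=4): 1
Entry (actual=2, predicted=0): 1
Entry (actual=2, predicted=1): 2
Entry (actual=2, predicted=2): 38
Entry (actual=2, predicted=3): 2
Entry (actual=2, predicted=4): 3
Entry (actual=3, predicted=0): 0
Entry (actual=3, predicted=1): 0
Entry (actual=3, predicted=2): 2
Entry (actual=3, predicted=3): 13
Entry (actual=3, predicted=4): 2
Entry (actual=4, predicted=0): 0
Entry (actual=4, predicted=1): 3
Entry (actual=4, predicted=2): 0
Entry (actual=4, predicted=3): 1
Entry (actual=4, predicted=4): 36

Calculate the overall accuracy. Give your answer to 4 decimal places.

Accuracy = trace / total = (29+9+38+13+36=125) / 157 = 125/157 = 0.7962

0.7962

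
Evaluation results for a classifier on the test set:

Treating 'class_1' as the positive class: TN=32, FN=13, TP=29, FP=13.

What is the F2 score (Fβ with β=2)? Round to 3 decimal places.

Fβ = (1+β²)·TP / ((1+β²)·TP + β²·FN + FP), with β²=4
= 5·29 / (5·29 + 4·13 + 13) = 0.690

0.690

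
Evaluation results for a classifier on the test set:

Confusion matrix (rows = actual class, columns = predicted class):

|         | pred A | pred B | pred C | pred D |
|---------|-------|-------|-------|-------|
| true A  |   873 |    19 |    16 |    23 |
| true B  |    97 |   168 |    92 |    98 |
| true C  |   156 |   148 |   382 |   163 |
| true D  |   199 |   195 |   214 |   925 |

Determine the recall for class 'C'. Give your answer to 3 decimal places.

0.450

One-vs-rest for 'C': TP = diagonal; FP = other classes predicted 'C'; FN = 'C' predicted as other.
recall = TP/(TP+FN).
C: TP=382, FN=156+148+163=467 → 382/849 = 0.4499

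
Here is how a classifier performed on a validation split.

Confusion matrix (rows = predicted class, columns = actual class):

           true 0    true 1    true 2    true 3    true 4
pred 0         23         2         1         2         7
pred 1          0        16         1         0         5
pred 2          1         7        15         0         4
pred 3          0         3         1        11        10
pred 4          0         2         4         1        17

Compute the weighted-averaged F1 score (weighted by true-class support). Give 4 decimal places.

Per-class F1 score (2·TP/(2·TP+FP+FN)):
  0: TP=23, FP=2+1+2+7=12, FN=0+1+0+0=1 → 46/59 = 0.77966
  1: TP=16, FP=0+1+0+5=6, FN=2+7+3+2=14 → 32/52 = 0.61538
  2: TP=15, FP=1+7+0+4=12, FN=1+1+1+4=7 → 30/49 = 0.61224
  3: TP=11, FP=0+3+1+10=14, FN=2+0+0+1=3 → 22/39 = 0.56410
  4: TP=17, FP=0+2+4+1=7, FN=7+5+4+10=26 → 34/67 = 0.50746
Weighted-F1 score = Σ (supportᵢ/N)·F1 scoreᵢ with N=133: (24/133)·0.77966 + (30/133)·0.61538 + (22/133)·0.61224 + (14/133)·0.56410 + (43/133)·0.50746 = 0.6042

0.6042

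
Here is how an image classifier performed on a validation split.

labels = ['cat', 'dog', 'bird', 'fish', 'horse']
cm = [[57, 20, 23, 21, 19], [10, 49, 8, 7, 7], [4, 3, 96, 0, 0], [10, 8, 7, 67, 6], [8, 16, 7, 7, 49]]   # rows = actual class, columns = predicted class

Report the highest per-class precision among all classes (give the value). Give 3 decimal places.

Per-class precision (TP/(TP+FP)):
  cat: TP=57, FP=10+4+10+8=32 → 57/89 = 0.6404
  dog: TP=49, FP=20+3+8+16=47 → 49/96 = 0.5104
  bird: TP=96, FP=23+8+7+7=45 → 96/141 = 0.6809
  fish: TP=67, FP=21+7+0+7=35 → 67/102 = 0.6569
  horse: TP=49, FP=19+7+0+6=32 → 49/81 = 0.6049
Highest is class 'bird' with precision = 0.681.

0.681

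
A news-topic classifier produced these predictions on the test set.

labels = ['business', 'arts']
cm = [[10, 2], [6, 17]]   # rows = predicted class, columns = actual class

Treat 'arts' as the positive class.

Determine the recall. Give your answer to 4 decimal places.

0.8947

Recall = TP/(TP+FN) = 17/(17+2) = 17/19 = 0.8947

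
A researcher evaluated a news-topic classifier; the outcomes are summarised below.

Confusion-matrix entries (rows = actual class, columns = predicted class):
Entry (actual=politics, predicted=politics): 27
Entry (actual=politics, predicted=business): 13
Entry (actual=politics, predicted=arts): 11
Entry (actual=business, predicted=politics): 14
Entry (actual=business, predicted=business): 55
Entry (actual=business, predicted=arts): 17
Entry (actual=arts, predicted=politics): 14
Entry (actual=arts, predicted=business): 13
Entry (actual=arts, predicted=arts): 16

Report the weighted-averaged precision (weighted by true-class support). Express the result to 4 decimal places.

0.5504

Per-class precision (TP/(TP+FP)):
  politics: TP=27, FP=14+14=28 → 27/55 = 0.49091
  business: TP=55, FP=13+13=26 → 55/81 = 0.67901
  arts: TP=16, FP=11+17=28 → 16/44 = 0.36364
Weighted-precision = Σ (supportᵢ/N)·precisionᵢ with N=180: (51/180)·0.49091 + (86/180)·0.67901 + (43/180)·0.36364 = 0.5504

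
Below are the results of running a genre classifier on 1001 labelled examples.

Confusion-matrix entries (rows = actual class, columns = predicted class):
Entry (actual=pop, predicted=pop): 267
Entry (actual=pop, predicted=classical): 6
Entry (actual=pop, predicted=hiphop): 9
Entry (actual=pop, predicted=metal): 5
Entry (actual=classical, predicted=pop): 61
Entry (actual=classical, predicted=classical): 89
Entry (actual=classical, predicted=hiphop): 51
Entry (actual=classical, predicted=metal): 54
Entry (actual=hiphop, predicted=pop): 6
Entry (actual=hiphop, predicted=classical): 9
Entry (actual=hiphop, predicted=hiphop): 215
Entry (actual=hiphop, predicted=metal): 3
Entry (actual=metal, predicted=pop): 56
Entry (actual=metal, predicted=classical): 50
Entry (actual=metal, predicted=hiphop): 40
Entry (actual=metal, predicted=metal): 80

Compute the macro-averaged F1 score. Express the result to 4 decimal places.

0.6109

Per-class F1 score (2·TP/(2·TP+FP+FN)):
  pop: TP=267, FP=61+6+56=123, FN=6+9+5=20 → 534/677 = 0.78877
  classical: TP=89, FP=6+9+50=65, FN=61+51+54=166 → 178/409 = 0.43521
  hiphop: TP=215, FP=9+51+40=100, FN=6+9+3=18 → 430/548 = 0.78467
  metal: TP=80, FP=5+54+3=62, FN=56+50+40=146 → 160/368 = 0.43478
Macro-F1 score = mean = (0.78877 + 0.43521 + 0.78467 + 0.43478) / 4 = 0.6109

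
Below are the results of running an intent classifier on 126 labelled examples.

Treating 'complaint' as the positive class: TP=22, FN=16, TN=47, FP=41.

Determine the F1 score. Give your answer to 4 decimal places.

0.4356

Precision = TP/(TP+FP) = 22/63 = 0.3492
Recall = TP/(TP+FN) = 22/38 = 0.5789
F1 = 2·TP/(2·TP+FP+FN) = 44/101 = 0.4356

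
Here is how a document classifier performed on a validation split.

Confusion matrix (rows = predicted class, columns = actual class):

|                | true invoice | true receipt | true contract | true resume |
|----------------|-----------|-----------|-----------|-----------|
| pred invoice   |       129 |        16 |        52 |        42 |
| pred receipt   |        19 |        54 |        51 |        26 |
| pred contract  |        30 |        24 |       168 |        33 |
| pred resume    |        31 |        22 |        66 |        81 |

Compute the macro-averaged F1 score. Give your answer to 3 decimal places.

0.493

Per-class F1 score (2·TP/(2·TP+FP+FN)):
  invoice: TP=129, FP=16+52+42=110, FN=19+30+31=80 → 258/448 = 0.5759
  receipt: TP=54, FP=19+51+26=96, FN=16+24+22=62 → 108/266 = 0.4060
  contract: TP=168, FP=30+24+33=87, FN=52+51+66=169 → 336/592 = 0.5676
  resume: TP=81, FP=31+22+66=119, FN=42+26+33=101 → 162/382 = 0.4241
Macro-F1 score = mean = (0.5759 + 0.4060 + 0.5676 + 0.4241) / 4 = 0.493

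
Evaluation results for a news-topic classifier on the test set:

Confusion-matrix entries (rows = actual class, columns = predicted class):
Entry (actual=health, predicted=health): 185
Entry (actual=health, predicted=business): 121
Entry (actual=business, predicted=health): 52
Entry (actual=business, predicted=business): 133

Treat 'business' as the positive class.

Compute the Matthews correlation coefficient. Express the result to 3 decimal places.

MCC = (TP·TN − FP·FN) / √((TP+FP)(TP+FN)(TN+FP)(TN+FN))
Numerator = 133·185 − 121·52 = 18313
Denominator = √(254·185·306·237) = √3407808780 = 58376.4403
MCC = 18313 / 58376.4403 = 0.314

0.314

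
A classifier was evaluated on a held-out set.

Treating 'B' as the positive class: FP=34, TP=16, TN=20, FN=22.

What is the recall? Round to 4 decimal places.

0.4211

Recall = TP/(TP+FN) = 16/(16+22) = 16/38 = 0.4211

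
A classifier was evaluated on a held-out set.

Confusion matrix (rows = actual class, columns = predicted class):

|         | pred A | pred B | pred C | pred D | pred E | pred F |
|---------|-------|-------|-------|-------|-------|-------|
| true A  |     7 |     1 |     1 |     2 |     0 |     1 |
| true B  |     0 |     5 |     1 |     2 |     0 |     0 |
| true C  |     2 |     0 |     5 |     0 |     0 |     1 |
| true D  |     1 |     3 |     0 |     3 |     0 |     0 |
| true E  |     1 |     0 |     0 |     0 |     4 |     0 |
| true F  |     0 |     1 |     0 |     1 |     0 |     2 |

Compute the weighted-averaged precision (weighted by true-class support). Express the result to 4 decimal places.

0.6131

Per-class precision (TP/(TP+FP)):
  A: TP=7, FP=0+2+1+1+0=4 → 7/11 = 0.63636
  B: TP=5, FP=1+0+3+0+1=5 → 5/10 = 0.50000
  C: TP=5, FP=1+1+0+0+0=2 → 5/7 = 0.71429
  D: TP=3, FP=2+2+0+0+1=5 → 3/8 = 0.37500
  E: TP=4, FP=0+0+0+0+0=0 → 4/4 = 1.00000
  F: TP=2, FP=1+0+1+0+0=2 → 2/4 = 0.50000
Weighted-precision = Σ (supportᵢ/N)·precisionᵢ with N=44: (12/44)·0.63636 + (8/44)·0.50000 + (8/44)·0.71429 + (7/44)·0.37500 + (5/44)·1.00000 + (4/44)·0.50000 = 0.6131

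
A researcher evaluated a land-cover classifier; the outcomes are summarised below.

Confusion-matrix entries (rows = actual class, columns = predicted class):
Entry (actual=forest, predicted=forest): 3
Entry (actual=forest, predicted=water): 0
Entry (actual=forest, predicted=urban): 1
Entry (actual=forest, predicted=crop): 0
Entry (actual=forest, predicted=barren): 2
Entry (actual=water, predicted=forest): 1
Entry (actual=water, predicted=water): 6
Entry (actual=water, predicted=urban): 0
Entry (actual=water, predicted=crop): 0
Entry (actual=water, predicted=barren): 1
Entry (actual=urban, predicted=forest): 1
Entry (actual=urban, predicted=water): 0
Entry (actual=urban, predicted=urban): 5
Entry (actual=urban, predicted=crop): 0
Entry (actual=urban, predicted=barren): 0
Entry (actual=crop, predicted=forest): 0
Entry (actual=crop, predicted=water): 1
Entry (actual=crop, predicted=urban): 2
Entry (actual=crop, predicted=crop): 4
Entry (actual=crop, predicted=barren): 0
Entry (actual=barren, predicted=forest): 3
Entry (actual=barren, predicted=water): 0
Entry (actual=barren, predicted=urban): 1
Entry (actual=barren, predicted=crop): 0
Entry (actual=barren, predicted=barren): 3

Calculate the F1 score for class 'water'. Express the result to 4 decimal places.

F1 score = 2·TP/(2·TP+FP+FN).
water: TP=6, FP=0+0+1+0=1, FN=1+0+0+1=2 → 12/15 = 0.80000

0.8000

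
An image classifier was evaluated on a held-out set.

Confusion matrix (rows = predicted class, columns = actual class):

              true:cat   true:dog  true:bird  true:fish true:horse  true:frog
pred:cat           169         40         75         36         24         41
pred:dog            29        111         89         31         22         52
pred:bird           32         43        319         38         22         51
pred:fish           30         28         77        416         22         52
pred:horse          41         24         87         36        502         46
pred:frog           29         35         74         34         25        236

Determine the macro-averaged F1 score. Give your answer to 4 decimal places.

0.5497

Per-class F1 score (2·TP/(2·TP+FP+FN)):
  cat: TP=169, FP=40+75+36+24+41=216, FN=29+32+30+41+29=161 → 338/715 = 0.47273
  dog: TP=111, FP=29+89+31+22+52=223, FN=40+43+28+24+35=170 → 222/615 = 0.36098
  bird: TP=319, FP=32+43+38+22+51=186, FN=75+89+77+87+74=402 → 638/1226 = 0.52039
  fish: TP=416, FP=30+28+77+22+52=209, FN=36+31+38+36+34=175 → 832/1216 = 0.68421
  horse: TP=502, FP=41+24+87+36+46=234, FN=24+22+22+22+25=115 → 1004/1353 = 0.74205
  frog: TP=236, FP=29+35+74+34+25=197, FN=41+52+51+52+46=242 → 472/911 = 0.51811
Macro-F1 score = mean = (0.47273 + 0.36098 + 0.52039 + 0.68421 + 0.74205 + 0.51811) / 6 = 0.5497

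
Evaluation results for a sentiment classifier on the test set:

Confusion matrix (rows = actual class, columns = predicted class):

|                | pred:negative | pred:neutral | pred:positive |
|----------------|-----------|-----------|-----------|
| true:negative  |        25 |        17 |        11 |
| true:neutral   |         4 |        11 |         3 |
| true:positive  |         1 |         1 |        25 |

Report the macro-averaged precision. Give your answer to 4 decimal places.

0.6179

Per-class precision (TP/(TP+FP)):
  negative: TP=25, FP=4+1=5 → 25/30 = 0.83333
  neutral: TP=11, FP=17+1=18 → 11/29 = 0.37931
  positive: TP=25, FP=11+3=14 → 25/39 = 0.64103
Macro-precision = mean = (0.83333 + 0.37931 + 0.64103) / 3 = 0.6179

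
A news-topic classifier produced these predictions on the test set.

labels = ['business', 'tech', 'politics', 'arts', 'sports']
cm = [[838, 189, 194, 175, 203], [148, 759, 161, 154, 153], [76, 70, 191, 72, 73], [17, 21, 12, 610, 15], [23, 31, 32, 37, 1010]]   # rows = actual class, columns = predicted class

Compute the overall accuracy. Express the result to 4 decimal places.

0.6474

Accuracy = trace / total = (838+759+191+610+1010=3408) / 5264 = 3408/5264 = 0.6474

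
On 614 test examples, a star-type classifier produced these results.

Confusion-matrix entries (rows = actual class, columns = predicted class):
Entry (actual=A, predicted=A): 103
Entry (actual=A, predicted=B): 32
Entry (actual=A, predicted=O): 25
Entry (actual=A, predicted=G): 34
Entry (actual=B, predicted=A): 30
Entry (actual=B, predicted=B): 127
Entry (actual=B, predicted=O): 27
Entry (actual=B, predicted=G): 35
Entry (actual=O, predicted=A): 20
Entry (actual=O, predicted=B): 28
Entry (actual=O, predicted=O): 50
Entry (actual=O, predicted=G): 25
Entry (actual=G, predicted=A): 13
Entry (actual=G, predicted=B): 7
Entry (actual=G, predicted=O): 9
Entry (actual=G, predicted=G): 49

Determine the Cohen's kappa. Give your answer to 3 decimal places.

0.369

Observed agreement pₒ = trace/N = 329/614 = 0.5358
Expected agreement pₑ = Σ (rowᵢ·colᵢ)/N² = (194·166 + 219·194 + 123·111 + 78·143)/614² = 0.2639
κ = (pₒ − pₑ)/(1 − pₑ) = (0.5358 − 0.2639)/(1 − 0.2639) = 0.369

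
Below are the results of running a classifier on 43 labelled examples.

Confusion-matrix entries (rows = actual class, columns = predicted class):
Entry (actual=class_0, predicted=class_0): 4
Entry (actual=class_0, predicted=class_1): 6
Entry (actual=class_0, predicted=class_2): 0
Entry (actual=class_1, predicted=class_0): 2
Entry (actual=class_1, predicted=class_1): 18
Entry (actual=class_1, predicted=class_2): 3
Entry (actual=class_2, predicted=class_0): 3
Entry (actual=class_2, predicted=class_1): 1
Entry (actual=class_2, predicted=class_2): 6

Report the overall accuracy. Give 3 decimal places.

0.651

Accuracy = trace / total = (4+18+6=28) / 43 = 28/43 = 0.651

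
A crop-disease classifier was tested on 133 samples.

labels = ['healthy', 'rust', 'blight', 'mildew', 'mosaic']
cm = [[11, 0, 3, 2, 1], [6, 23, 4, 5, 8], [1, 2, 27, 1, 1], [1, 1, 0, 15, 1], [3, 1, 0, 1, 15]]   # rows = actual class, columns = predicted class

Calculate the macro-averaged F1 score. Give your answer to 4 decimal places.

Per-class F1 score (2·TP/(2·TP+FP+FN)):
  healthy: TP=11, FP=6+1+1+3=11, FN=0+3+2+1=6 → 22/39 = 0.56410
  rust: TP=23, FP=0+2+1+1=4, FN=6+4+5+8=23 → 46/73 = 0.63014
  blight: TP=27, FP=3+4+0+0=7, FN=1+2+1+1=5 → 54/66 = 0.81818
  mildew: TP=15, FP=2+5+1+1=9, FN=1+1+0+1=3 → 30/42 = 0.71429
  mosaic: TP=15, FP=1+8+1+1=11, FN=3+1+0+1=5 → 30/46 = 0.65217
Macro-F1 score = mean = (0.56410 + 0.63014 + 0.81818 + 0.71429 + 0.65217) / 5 = 0.6758

0.6758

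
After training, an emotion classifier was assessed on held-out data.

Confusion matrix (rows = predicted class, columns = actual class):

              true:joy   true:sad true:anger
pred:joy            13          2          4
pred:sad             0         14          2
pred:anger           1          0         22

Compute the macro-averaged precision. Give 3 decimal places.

0.839

Per-class precision (TP/(TP+FP)):
  joy: TP=13, FP=2+4=6 → 13/19 = 0.6842
  sad: TP=14, FP=0+2=2 → 14/16 = 0.8750
  anger: TP=22, FP=1+0=1 → 22/23 = 0.9565
Macro-precision = mean = (0.6842 + 0.8750 + 0.9565) / 3 = 0.839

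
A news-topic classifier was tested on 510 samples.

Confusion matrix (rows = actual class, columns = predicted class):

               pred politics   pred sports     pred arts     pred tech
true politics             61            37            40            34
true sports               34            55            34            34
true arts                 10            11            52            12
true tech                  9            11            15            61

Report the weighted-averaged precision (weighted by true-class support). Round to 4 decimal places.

0.4719

Per-class precision (TP/(TP+FP)):
  politics: TP=61, FP=34+10+9=53 → 61/114 = 0.53509
  sports: TP=55, FP=37+11+11=59 → 55/114 = 0.48246
  arts: TP=52, FP=40+34+15=89 → 52/141 = 0.36879
  tech: TP=61, FP=34+34+12=80 → 61/141 = 0.43262
Weighted-precision = Σ (supportᵢ/N)·precisionᵢ with N=510: (172/510)·0.53509 + (157/510)·0.48246 + (85/510)·0.36879 + (96/510)·0.43262 = 0.4719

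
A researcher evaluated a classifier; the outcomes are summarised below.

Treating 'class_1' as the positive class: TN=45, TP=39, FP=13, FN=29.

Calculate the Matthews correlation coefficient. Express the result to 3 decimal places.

0.354

MCC = (TP·TN − FP·FN) / √((TP+FP)(TP+FN)(TN+FP)(TN+FN))
Numerator = 39·45 − 13·29 = 1378
Denominator = √(52·68·58·74) = √15176512 = 3895.7043
MCC = 1378 / 3895.7043 = 0.354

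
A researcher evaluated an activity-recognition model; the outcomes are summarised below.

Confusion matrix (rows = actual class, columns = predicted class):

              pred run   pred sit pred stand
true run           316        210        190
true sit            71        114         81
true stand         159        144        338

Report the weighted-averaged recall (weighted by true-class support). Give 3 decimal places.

0.473

Per-class recall (TP/(TP+FN)):
  run: TP=316, FN=210+190=400 → 316/716 = 0.4413
  sit: TP=114, FN=71+81=152 → 114/266 = 0.4286
  stand: TP=338, FN=159+144=303 → 338/641 = 0.5273
Weighted-recall = Σ (supportᵢ/N)·recallᵢ with N=1623: (716/1623)·0.4413 + (266/1623)·0.4286 + (641/1623)·0.5273 = 0.473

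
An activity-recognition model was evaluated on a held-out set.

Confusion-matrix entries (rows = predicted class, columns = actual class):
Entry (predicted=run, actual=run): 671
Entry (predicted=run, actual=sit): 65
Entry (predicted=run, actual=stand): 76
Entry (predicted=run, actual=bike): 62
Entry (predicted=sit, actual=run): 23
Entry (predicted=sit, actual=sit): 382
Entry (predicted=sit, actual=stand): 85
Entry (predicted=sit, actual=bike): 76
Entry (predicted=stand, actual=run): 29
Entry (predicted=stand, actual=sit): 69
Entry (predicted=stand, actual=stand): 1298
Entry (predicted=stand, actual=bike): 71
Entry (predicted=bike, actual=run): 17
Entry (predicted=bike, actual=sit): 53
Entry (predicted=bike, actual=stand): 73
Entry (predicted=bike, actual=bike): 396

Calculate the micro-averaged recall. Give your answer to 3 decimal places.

0.797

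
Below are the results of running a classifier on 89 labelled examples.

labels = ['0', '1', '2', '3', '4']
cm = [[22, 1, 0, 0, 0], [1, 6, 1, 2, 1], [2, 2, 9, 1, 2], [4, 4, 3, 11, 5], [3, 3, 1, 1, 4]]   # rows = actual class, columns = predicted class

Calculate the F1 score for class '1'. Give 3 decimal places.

0.444

Treat '1' as positive and all other classes as negative.
F1 score = 2·TP/(2·TP+FP+FN).
1: TP=6, FP=1+2+4+3=10, FN=1+1+2+1=5 → 12/27 = 0.4444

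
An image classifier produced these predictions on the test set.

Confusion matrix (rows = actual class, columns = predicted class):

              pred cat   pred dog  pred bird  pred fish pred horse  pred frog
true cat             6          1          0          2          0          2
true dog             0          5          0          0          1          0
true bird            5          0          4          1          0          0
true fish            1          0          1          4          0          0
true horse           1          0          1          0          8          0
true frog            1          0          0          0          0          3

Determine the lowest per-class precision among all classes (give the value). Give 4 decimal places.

Per-class precision (TP/(TP+FP)):
  cat: TP=6, FP=0+5+1+1+1=8 → 6/14 = 0.42857
  dog: TP=5, FP=1+0+0+0+0=1 → 5/6 = 0.83333
  bird: TP=4, FP=0+0+1+1+0=2 → 4/6 = 0.66667
  fish: TP=4, FP=2+0+1+0+0=3 → 4/7 = 0.57143
  horse: TP=8, FP=0+1+0+0+0=1 → 8/9 = 0.88889
  frog: TP=3, FP=2+0+0+0+0=2 → 3/5 = 0.60000
Lowest is class 'cat' with precision = 0.4286.

0.4286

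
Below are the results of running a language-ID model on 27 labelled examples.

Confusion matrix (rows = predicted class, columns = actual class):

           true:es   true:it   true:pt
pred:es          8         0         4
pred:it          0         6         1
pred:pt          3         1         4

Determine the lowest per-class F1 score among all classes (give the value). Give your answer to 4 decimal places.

Per-class F1 score (2·TP/(2·TP+FP+FN)):
  es: TP=8, FP=0+4=4, FN=0+3=3 → 16/23 = 0.69565
  it: TP=6, FP=0+1=1, FN=0+1=1 → 12/14 = 0.85714
  pt: TP=4, FP=3+1=4, FN=4+1=5 → 8/17 = 0.47059
Lowest is class 'pt' with F1 score = 0.4706.

0.4706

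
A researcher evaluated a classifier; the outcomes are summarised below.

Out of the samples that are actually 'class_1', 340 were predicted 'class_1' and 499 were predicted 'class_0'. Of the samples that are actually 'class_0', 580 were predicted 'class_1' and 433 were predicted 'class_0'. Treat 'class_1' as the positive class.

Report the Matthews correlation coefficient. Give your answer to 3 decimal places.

-0.167

MCC = (TP·TN − FP·FN) / √((TP+FP)(TP+FN)(TN+FP)(TN+FN))
Numerator = 340·433 − 580·499 = -142200
Denominator = √(920·839·1013·932) = √728744258080 = 853665.1909
MCC = -142200 / 853665.1909 = -0.167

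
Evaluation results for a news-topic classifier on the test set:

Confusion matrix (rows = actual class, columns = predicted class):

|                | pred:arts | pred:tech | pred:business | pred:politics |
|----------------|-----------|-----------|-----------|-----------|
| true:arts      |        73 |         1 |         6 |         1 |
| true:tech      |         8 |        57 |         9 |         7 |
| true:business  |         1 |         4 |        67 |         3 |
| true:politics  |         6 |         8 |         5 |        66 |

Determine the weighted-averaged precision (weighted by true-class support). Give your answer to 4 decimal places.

0.8191

Per-class precision (TP/(TP+FP)):
  arts: TP=73, FP=8+1+6=15 → 73/88 = 0.82955
  tech: TP=57, FP=1+4+8=13 → 57/70 = 0.81429
  business: TP=67, FP=6+9+5=20 → 67/87 = 0.77011
  politics: TP=66, FP=1+7+3=11 → 66/77 = 0.85714
Weighted-precision = Σ (supportᵢ/N)·precisionᵢ with N=322: (81/322)·0.82955 + (81/322)·0.81429 + (75/322)·0.77011 + (85/322)·0.85714 = 0.8191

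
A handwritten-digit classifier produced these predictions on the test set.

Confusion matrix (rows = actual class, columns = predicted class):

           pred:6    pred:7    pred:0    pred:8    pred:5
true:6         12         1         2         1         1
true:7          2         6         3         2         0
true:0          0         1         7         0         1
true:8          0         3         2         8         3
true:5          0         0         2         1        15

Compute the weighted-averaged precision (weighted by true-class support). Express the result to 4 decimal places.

Per-class precision (TP/(TP+FP)):
  6: TP=12, FP=2+0+0+0=2 → 12/14 = 0.85714
  7: TP=6, FP=1+1+3+0=5 → 6/11 = 0.54545
  0: TP=7, FP=2+3+2+2=9 → 7/16 = 0.43750
  8: TP=8, FP=1+2+0+1=4 → 8/12 = 0.66667
  5: TP=15, FP=1+0+1+3=5 → 15/20 = 0.75000
Weighted-precision = Σ (supportᵢ/N)·precisionᵢ with N=73: (17/73)·0.85714 + (13/73)·0.54545 + (9/73)·0.43750 + (16/73)·0.66667 + (18/73)·0.75000 = 0.6817

0.6817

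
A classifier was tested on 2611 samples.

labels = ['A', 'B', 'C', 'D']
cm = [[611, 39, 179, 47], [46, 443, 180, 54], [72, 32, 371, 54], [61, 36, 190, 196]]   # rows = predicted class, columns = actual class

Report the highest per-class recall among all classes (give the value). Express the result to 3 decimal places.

0.805

Per-class recall (TP/(TP+FN)):
  A: TP=611, FN=46+72+61=179 → 611/790 = 0.7734
  B: TP=443, FN=39+32+36=107 → 443/550 = 0.8055
  C: TP=371, FN=179+180+190=549 → 371/920 = 0.4033
  D: TP=196, FN=47+54+54=155 → 196/351 = 0.5584
Highest is class 'B' with recall = 0.805.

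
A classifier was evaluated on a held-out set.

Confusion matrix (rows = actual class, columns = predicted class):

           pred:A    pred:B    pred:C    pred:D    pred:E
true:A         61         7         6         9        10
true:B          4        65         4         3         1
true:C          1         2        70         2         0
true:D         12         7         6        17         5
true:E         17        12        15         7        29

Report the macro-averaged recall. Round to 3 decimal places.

Per-class recall (TP/(TP+FN)):
  A: TP=61, FN=7+6+9+10=32 → 61/93 = 0.6559
  B: TP=65, FN=4+4+3+1=12 → 65/77 = 0.8442
  C: TP=70, FN=1+2+2+0=5 → 70/75 = 0.9333
  D: TP=17, FN=12+7+6+5=30 → 17/47 = 0.3617
  E: TP=29, FN=17+12+15+7=51 → 29/80 = 0.3625
Macro-recall = mean = (0.6559 + 0.8442 + 0.9333 + 0.3617 + 0.3625) / 5 = 0.632

0.632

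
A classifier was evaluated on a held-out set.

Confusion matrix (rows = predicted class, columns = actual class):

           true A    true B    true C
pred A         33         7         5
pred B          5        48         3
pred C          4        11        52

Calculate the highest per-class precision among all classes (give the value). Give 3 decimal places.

Per-class precision (TP/(TP+FP)):
  A: TP=33, FP=7+5=12 → 33/45 = 0.7333
  B: TP=48, FP=5+3=8 → 48/56 = 0.8571
  C: TP=52, FP=4+11=15 → 52/67 = 0.7761
Highest is class 'B' with precision = 0.857.

0.857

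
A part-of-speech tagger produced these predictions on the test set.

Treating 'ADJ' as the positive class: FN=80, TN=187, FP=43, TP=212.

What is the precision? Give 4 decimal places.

0.8314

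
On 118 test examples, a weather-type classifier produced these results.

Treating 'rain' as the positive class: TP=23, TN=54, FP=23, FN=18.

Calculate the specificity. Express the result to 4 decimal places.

Specificity = TN/(TN+FP) = 54/(54+23) = 0.7013

0.7013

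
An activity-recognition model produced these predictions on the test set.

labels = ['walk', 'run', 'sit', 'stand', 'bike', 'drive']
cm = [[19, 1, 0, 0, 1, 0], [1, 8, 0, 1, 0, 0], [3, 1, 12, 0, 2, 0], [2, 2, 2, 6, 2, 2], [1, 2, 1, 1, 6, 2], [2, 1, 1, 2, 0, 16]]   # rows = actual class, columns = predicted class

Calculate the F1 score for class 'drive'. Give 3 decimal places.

0.762

Treat 'drive' as positive and all other classes as negative.
F1 score = 2·TP/(2·TP+FP+FN).
drive: TP=16, FP=0+0+0+2+2=4, FN=2+1+1+2+0=6 → 32/42 = 0.7619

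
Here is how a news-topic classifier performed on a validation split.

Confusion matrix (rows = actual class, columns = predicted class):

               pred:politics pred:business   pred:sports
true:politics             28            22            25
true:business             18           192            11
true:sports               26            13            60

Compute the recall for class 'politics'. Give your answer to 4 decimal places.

0.3733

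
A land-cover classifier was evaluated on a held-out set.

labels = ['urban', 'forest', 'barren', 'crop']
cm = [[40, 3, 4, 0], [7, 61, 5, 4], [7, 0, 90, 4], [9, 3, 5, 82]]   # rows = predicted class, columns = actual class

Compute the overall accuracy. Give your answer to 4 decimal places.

Accuracy = trace / total = (40+61+90+82=273) / 324 = 273/324 = 0.8426

0.8426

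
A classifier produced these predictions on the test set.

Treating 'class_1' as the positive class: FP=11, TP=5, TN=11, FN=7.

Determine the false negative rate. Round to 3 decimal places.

0.583

FNR = FN/(FN+TP) = 7/(7+5) = 0.583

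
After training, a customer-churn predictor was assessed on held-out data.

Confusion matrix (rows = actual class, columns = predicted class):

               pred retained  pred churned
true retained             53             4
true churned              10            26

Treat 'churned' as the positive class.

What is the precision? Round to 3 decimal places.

Precision = TP/(TP+FP) = 26/(26+4) = 26/30 = 0.867

0.867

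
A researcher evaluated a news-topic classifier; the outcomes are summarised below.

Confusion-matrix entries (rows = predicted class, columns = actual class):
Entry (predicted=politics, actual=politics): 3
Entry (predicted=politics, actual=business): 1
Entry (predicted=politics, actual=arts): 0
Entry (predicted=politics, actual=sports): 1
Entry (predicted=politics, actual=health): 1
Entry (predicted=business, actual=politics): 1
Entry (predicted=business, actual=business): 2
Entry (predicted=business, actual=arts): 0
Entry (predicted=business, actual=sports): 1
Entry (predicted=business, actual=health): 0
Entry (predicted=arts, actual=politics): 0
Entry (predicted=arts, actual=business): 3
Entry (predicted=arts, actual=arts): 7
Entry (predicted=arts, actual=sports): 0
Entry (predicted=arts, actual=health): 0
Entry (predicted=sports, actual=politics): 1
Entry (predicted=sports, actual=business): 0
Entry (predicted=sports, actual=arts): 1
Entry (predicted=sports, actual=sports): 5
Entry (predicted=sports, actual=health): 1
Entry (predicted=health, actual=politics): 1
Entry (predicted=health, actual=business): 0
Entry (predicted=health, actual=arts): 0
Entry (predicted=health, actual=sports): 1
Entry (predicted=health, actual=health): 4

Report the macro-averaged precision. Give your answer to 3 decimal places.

0.598

Per-class precision (TP/(TP+FP)):
  politics: TP=3, FP=1+0+1+1=3 → 3/6 = 0.5000
  business: TP=2, FP=1+0+1+0=2 → 2/4 = 0.5000
  arts: TP=7, FP=0+3+0+0=3 → 7/10 = 0.7000
  sports: TP=5, FP=1+0+1+1=3 → 5/8 = 0.6250
  health: TP=4, FP=1+0+0+1=2 → 4/6 = 0.6667
Macro-precision = mean = (0.5000 + 0.5000 + 0.7000 + 0.6250 + 0.6667) / 5 = 0.598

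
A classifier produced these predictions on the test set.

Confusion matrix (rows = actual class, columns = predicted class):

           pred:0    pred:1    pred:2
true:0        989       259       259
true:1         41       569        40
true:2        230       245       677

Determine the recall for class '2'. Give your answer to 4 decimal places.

recall = TP/(TP+FN).
2: TP=677, FN=230+245=475 → 677/1152 = 0.58767

0.5877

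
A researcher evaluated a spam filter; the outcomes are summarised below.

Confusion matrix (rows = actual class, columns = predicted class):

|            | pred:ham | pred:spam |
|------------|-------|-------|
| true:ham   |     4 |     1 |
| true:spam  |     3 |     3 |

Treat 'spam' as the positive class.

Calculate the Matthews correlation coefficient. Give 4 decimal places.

MCC = (TP·TN − FP·FN) / √((TP+FP)(TP+FN)(TN+FP)(TN+FN))
Numerator = 3·4 − 1·3 = 9
Denominator = √(4·6·5·7) = √840 = 28.9828
MCC = 9 / 28.9828 = 0.3105

0.3105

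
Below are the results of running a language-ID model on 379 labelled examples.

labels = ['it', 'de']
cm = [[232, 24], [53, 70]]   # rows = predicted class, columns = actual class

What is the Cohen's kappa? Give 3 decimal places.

0.506

Observed agreement pₒ = trace/N = 302/379 = 0.7968
Expected agreement pₑ = Σ (rowᵢ·colᵢ)/N² = (285·256 + 94·123)/379² = 0.5884
κ = (pₒ − pₑ)/(1 − pₑ) = (0.7968 − 0.5884)/(1 − 0.5884) = 0.506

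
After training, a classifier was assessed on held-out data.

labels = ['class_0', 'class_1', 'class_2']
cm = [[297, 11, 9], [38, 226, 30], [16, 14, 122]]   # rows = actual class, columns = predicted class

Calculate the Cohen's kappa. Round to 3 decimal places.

Observed agreement pₒ = trace/N = 645/763 = 0.8453
Expected agreement pₑ = Σ (rowᵢ·colᵢ)/N² = (317·351 + 294·251 + 152·161)/763² = 0.3599
κ = (pₒ − pₑ)/(1 − pₑ) = (0.8453 − 0.3599)/(1 − 0.3599) = 0.758

0.758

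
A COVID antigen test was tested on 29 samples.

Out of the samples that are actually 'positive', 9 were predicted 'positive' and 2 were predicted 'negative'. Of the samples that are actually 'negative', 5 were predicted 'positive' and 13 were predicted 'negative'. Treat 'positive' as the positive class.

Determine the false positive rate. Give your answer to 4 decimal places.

FPR = FP/(FP+TN) = 5/(5+13) = 0.2778

0.2778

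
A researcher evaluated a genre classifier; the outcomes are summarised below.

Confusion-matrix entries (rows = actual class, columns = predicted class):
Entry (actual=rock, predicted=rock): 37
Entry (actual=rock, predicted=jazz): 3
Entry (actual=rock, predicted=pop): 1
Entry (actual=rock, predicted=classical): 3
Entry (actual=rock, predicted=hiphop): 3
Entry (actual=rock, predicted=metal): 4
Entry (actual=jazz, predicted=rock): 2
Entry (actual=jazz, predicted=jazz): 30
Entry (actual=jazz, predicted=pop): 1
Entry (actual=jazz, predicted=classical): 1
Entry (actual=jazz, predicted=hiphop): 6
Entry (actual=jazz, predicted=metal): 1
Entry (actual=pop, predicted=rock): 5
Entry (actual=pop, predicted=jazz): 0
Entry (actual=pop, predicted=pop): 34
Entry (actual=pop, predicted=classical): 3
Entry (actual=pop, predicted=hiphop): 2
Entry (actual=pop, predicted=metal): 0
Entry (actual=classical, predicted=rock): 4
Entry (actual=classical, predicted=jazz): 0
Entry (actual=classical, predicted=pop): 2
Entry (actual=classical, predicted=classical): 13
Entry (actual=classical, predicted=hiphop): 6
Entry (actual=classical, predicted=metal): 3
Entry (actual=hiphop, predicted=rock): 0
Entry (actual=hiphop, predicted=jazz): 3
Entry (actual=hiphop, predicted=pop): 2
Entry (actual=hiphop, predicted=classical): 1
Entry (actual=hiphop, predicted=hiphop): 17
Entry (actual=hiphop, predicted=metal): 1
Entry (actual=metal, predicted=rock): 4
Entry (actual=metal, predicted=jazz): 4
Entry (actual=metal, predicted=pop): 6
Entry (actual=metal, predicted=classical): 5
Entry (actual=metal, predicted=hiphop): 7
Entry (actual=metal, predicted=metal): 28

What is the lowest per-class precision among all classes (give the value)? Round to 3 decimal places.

Per-class precision (TP/(TP+FP)):
  rock: TP=37, FP=2+5+4+0+4=15 → 37/52 = 0.7115
  jazz: TP=30, FP=3+0+0+3+4=10 → 30/40 = 0.7500
  pop: TP=34, FP=1+1+2+2+6=12 → 34/46 = 0.7391
  classical: TP=13, FP=3+1+3+1+5=13 → 13/26 = 0.5000
  hiphop: TP=17, FP=3+6+2+6+7=24 → 17/41 = 0.4146
  metal: TP=28, FP=4+1+0+3+1=9 → 28/37 = 0.7568
Lowest is class 'hiphop' with precision = 0.415.

0.415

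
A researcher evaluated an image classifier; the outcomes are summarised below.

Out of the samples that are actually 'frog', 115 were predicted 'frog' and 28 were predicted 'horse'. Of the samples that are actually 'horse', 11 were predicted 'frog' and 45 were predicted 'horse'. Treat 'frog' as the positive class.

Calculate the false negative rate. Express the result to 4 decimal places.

0.1958

FNR = FN/(FN+TP) = 28/(28+115) = 0.1958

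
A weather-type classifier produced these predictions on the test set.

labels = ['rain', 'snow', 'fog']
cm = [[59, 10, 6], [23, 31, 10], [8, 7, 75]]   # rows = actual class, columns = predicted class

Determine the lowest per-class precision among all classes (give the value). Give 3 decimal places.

Per-class precision (TP/(TP+FP)):
  rain: TP=59, FP=23+8=31 → 59/90 = 0.6556
  snow: TP=31, FP=10+7=17 → 31/48 = 0.6458
  fog: TP=75, FP=6+10=16 → 75/91 = 0.8242
Lowest is class 'snow' with precision = 0.646.

0.646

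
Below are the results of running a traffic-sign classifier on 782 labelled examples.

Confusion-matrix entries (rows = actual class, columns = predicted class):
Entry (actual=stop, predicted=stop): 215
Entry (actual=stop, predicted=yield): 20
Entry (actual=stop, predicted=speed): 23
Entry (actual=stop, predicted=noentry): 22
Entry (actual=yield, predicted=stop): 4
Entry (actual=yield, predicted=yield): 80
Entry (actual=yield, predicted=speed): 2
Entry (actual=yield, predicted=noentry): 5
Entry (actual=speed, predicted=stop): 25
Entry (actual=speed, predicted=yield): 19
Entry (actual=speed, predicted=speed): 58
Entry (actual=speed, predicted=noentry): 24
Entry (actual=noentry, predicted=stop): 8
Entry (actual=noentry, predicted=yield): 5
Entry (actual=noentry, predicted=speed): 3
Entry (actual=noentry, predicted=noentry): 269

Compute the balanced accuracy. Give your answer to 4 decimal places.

0.7628

Balanced accuracy = mean of per-class recall.
  stop: recall = 215/280 = 0.76786
  yield: recall = 80/91 = 0.87912
  speed: recall = 58/126 = 0.46032
  noentry: recall = 269/285 = 0.94386
Mean = (0.76786 + 0.87912 + 0.46032 + 0.94386) / 4 = 0.7628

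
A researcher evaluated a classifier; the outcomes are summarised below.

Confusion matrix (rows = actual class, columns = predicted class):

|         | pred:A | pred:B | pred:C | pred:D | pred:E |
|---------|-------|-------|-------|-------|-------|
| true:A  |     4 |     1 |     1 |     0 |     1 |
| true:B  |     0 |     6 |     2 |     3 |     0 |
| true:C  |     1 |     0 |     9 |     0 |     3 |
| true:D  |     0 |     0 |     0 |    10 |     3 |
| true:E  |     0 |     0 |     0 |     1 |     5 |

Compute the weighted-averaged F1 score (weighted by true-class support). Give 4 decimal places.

Per-class F1 score (2·TP/(2·TP+FP+FN)):
  A: TP=4, FP=0+1+0+0=1, FN=1+1+0+1=3 → 8/12 = 0.66667
  B: TP=6, FP=1+0+0+0=1, FN=0+2+3+0=5 → 12/18 = 0.66667
  C: TP=9, FP=1+2+0+0=3, FN=1+0+0+3=4 → 18/25 = 0.72000
  D: TP=10, FP=0+3+0+1=4, FN=0+0+0+3=3 → 20/27 = 0.74074
  E: TP=5, FP=1+0+3+3=7, FN=0+0+0+1=1 → 10/18 = 0.55556
Weighted-F1 score = Σ (supportᵢ/N)·F1 scoreᵢ with N=50: (7/50)·0.66667 + (11/50)·0.66667 + (13/50)·0.72000 + (13/50)·0.74074 + (6/50)·0.55556 = 0.6865

0.6865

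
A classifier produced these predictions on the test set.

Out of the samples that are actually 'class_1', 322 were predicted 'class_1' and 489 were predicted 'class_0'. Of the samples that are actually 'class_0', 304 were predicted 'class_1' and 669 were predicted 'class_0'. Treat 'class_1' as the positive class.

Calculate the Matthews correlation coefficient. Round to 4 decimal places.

MCC = (TP·TN − FP·FN) / √((TP+FP)(TP+FN)(TN+FP)(TN+FN))
Numerator = 322·669 − 304·489 = 66762
Denominator = √(626·811·973·1158) = √572027077524 = 756324.7170
MCC = 66762 / 756324.7170 = 0.0883

0.0883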